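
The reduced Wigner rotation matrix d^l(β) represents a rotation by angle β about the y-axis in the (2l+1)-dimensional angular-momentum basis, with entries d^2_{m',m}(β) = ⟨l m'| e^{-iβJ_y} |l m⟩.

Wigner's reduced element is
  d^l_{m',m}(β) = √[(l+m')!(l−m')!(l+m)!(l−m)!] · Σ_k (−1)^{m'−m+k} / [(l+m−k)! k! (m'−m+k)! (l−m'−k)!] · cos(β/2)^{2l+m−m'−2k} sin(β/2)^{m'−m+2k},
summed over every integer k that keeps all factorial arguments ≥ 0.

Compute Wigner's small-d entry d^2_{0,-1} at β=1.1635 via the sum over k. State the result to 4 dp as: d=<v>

d=-0.4455

d^2_{0,-1}(β=1.1635) via Wigner's sum:
c=cos(1.1635/2)=0.835502, s=sin(1.1635/2)=0.549487; N=√[2·2·1·6]=4.898979
k∈{0,1} keeps every argument non-negative
  k=0: (−1)^1·4.8990/(2)·0.8355^3·0.5495^1 = -0.785011
  k=1: (−1)^2·4.8990/(2)·0.8355^1·0.5495^3 = +0.339543
d^2_{0,-1}(1.1635) = -0.785011 +0.339543 = -0.445468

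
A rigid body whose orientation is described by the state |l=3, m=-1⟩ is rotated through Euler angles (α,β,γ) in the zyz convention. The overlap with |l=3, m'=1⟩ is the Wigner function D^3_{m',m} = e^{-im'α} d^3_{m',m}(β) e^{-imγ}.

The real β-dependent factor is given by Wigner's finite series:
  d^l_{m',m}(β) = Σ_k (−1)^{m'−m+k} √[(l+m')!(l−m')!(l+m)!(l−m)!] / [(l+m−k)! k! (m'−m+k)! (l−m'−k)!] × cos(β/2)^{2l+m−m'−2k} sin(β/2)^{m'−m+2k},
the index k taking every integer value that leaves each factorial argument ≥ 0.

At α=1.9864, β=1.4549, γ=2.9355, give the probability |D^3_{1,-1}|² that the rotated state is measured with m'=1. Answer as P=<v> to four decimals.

P=0.0016

Split into d^3_{1,-1}(β=1.4549) × two z-phases.
With c≡cos(β/2)=0.746872 and s≡sin(β/2)=0.664967, N=[24·2·2·24]^{1/2}=48.000000
Admissible k: 0..2 (factorial args all ≥0)
  k=0: (−1)^2·48.0000/(8)·0.7469^4·0.6650^2 = +0.825539
  k=1: (−1)^3·48.0000/(6)·0.7469^2·0.6650^4 = -0.872537
  k=2: (−1)^4·48.0000/(48)·0.7469^0·0.6650^6 = +0.086457
d^3_{1,-1}(1.4549) = +0.825539 -0.872537 +0.086457 = +0.039459
|D^3_{1,-1}|² = |d^3_{1,-1}(β)|² = (+0.039459)² = 0.001557 (the z-rotation phases have unit modulus)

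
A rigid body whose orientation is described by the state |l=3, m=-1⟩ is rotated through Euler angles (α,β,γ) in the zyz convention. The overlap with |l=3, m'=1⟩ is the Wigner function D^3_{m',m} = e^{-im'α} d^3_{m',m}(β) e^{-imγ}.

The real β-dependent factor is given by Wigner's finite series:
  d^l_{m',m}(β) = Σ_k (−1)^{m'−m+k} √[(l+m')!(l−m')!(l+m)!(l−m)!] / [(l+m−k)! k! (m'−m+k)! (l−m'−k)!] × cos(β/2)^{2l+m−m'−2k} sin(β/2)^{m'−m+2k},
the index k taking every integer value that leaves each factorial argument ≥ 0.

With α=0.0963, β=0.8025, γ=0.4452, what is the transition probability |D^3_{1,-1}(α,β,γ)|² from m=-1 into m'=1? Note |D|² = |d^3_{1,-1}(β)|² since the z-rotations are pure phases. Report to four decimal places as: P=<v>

First d^3_{1,-1}(β=0.8025), then the phase factors e^{-i(1)α} and e^{-i(-1)γ}:
c=cos(0.8025/2)=0.920574, s=sin(0.8025/2)=0.390569; N=√[24·2·2·24]=48.000000
k: max(0,(-1)−(1))=0 … min(3+(-1),3−(1))=2
  k=0: (−1)^2·48.0000/(8)·0.9206^4·0.3906^2 = +0.657327
  k=1: (−1)^3·48.0000/(6)·0.9206^2·0.3906^4 = -0.157761
  k=2: (−1)^4·48.0000/(48)·0.9206^0·0.3906^6 = +0.003550
d^3_{1,-1}(0.8025) = +0.657327 -0.157761 +0.003550 = +0.503116
|D^3_{1,-1}|² = |d^3_{1,-1}(β)|² = (+0.503116)² = 0.253125 (the z-rotation phases have unit modulus)

P=0.2531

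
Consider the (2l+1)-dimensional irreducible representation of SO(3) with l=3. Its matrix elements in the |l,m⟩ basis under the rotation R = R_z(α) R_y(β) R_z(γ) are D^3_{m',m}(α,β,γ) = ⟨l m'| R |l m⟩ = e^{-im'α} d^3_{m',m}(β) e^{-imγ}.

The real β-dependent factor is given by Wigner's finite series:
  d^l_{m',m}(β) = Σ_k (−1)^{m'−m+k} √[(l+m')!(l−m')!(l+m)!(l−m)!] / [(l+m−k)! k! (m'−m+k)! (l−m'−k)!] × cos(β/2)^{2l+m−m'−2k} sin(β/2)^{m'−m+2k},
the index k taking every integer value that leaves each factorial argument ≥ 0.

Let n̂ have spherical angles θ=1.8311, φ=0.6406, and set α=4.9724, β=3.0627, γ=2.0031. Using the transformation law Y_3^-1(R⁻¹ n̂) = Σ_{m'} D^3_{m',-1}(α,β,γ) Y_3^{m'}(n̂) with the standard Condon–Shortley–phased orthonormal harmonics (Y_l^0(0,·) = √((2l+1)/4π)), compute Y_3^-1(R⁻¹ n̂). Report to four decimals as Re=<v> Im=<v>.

Re=-0.1568 Im=-0.1719

Need the full column D^3_{m',-1} for m'=−3..3 at α=4.9724, β=3.0627, γ=2.0031.
cos(β/2)=0.039436, sin(β/2)=0.999222
d^3_{-3,-1}: single k=2 term ⇒ +0.000009;  D = -0.000003-0.000009i
d^3_{-2,-1}: k∈[1..2] ⇒ +0.000000 -0.000387 = -0.000387;  D = -0.000315+0.000224i
d^3_{-1,-1}: k∈[0..2] ⇒ +0.000000 -0.000019 +0.009302 = +0.009283;  D = +0.007146+0.005925i
d^3_{0,-1}: k∈[0..2] ⇒ -0.000000 +0.000636 -0.136080 = -0.135445;  D = +0.056746-0.122984i
d^3_{1,-1}: k∈[0..2] ⇒ +0.000014 -0.012403 +0.995342 = +0.982953;  D = -0.968400-0.168519i
d^3_{2,-1}: k∈[0..1] ⇒ -0.000387 +0.124224 = +0.123837;  D = -0.010849-0.123360i
d^3_{3,-1}: single k=0 term ⇒ +0.006005;  D = +0.005645-0.002046i
Y_3^{m'}(θ=1.8311,φ=0.6406) and Σ D·Y over m':
  (-0.0000-0.0000i)·(-0.1294-0.3535i)  (-0.0003+0.0002i)·(-0.0701+0.2354i)  (+0.0071+0.0059i)·(-0.1675+0.1248i)  (+0.0567-0.1230i)·(+0.2563+0.0000i)  (-0.9684-0.1685i)·(+0.1675+0.1248i)  (-0.0108-0.1234i)·(-0.0701-0.2354i)  (+0.0056-0.0020i)·(+0.1294-0.3535i)
Y_3^-1(R⁻¹ n̂) = -0.156815-0.171871i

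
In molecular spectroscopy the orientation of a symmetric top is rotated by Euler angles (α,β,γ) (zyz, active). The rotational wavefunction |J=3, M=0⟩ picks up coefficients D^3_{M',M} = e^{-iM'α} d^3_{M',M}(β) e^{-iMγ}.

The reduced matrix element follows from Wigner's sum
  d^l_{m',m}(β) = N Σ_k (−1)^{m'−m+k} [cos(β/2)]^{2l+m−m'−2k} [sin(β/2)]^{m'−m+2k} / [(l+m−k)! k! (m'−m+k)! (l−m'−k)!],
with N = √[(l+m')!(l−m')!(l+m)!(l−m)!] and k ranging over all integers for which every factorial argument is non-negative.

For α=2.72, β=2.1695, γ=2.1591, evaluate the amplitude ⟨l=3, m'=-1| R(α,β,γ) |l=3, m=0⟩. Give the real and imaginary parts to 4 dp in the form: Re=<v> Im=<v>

Re=-0.1919 Im=0.0861

First d^3_{-1,0}(β=2.1695), then the phase factors e^{-i(-1)α} and e^{-i(0)γ}:
With c≡cos(β/2)=0.467134 and s≡sin(β/2)=0.884187, N=[2·24·6·6]^{1/2}=41.569219
k: max(0,(0)−(-1))=1 … min(3+(0),3−(-1))=3
  k=1: (−1)^0·41.5692/(12)·0.4671^5·0.8842^1 = +0.068130
  k=2: (−1)^1·41.5692/(4)·0.4671^3·0.8842^3 = -0.732264
  k=3: (−1)^2·41.5692/(12)·0.4671^1·0.8842^5 = +0.874484
d^3_{-1,0}(2.1695) = +0.068130 -0.732264 +0.874484 = +0.210350
D = (-0.912438+0.409214i)·(+0.210350)·(+1.000000+0.000000i) = -0.191932+0.086078i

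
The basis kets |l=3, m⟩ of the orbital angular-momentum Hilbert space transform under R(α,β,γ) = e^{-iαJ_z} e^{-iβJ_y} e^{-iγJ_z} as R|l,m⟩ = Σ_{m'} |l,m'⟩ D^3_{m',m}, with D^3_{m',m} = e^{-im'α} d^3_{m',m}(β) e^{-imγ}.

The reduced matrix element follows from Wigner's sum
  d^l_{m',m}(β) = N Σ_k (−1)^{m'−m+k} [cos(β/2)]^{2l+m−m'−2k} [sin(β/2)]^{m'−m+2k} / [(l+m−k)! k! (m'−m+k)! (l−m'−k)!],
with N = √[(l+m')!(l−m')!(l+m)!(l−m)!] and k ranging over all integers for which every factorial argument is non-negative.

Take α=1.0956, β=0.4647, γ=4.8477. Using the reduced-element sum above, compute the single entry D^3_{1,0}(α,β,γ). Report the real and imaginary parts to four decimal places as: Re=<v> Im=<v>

Re=-0.2660 Im=0.5169

First d^3_{1,0}(β=0.4647), then the phase factors e^{-i(1)α} and e^{-i(0)γ}:
c=cos(0.4647/2)=0.973128, s=sin(0.4647/2)=0.230265; N=√[24·2·6·6]=41.569219
Admissible k: 0..2 (factorial args all ≥0)
  k=0: (−1)^1·41.5692/(12)·0.9731^5·0.2303^1 = -0.696095
  k=1: (−1)^2·41.5692/(4)·0.9731^3·0.2303^3 = +0.116925
  k=2: (−1)^3·41.5692/(12)·0.9731^1·0.2303^5 = -0.002182
d^3_{1,0}(0.4647) = -0.696095 +0.116925 -0.002182 = -0.581352
Attach z-rotation phases: D = e^{-i(1)(1.0956)}·(-0.581352)·e^{-i(0)(4.8477)} = -0.265976+0.516940i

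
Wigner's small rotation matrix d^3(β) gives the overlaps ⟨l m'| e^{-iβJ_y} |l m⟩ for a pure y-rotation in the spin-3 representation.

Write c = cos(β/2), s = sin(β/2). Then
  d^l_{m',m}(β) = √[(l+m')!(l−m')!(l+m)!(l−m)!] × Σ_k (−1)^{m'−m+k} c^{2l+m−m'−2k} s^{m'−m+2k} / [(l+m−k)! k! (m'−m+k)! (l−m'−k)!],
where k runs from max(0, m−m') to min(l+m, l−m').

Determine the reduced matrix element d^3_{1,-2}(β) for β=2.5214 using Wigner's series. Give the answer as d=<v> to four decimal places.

d=0.6006

d^3_{1,-2}(β=2.5214) via Wigner's sum:
With c≡cos(β/2)=0.305150 and s≡sin(β/2)=0.952304, N=[24·2·1·120]^{1/2}=75.894664
k∈{0,1} keeps every argument non-negative
  k=0: (−1)^3·75.8947/(12)·0.3052^3·0.9523^3 = -0.155203
  k=1: (−1)^4·75.8947/(24)·0.3052^1·0.9523^5 = +0.755775
d^3_{1,-2}(2.5214) = -0.155203 +0.755775 = +0.600572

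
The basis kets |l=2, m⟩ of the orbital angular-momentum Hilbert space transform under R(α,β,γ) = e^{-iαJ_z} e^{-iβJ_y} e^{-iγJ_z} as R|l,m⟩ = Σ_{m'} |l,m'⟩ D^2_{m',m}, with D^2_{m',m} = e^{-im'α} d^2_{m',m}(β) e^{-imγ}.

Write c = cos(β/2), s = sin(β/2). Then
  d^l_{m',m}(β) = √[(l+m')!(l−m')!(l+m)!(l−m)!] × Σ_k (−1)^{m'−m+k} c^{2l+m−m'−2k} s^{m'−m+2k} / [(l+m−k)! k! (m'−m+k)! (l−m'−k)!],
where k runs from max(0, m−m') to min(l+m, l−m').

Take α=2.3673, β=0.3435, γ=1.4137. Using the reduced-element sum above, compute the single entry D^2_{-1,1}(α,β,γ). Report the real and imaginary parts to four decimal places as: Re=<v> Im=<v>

Re=0.0487 Im=0.0687

D^2_{-1,1}(2.3673,0.3435,1.4137) = e^{-i·-1·2.3673}·d^2_{-1,1}(0.3435)·e^{-i·1·1.4137}. Compute d first:
With c≡cos(β/2)=0.985287 and s≡sin(β/2)=0.170907, N=[1·6·6·1]^{1/2}=6.000000
k∈{2,3} keeps every argument non-negative
  k=2: (−1)^0·6.0000/(2)·0.9853^2·0.1709^2 = +0.085068
  k=3: (−1)^1·6.0000/(6)·0.9853^0·0.1709^4 = -0.000853
d^2_{-1,1}(0.3435) = +0.085068 -0.000853 = +0.084215
Attach z-rotation phases: D = e^{-i(-1)(2.3673)}·(+0.084215)·e^{-i(1)(1.4137)} = +0.048739+0.068678i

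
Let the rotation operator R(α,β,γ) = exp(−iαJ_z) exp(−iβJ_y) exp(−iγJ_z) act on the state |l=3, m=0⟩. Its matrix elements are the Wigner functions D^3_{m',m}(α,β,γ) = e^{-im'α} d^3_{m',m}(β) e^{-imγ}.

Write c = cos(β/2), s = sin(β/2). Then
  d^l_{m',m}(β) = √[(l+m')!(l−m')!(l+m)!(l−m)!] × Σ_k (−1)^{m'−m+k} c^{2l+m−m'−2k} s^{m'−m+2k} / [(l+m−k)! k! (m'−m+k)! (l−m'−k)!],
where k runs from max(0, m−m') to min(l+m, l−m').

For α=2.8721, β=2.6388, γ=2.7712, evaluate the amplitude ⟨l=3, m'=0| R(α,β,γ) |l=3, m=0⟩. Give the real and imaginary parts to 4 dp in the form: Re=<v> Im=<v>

Re=-0.3676 Im=0.0000

D^3_{0,0}(2.8721,2.6388,2.7712) = e^{-i·0·2.8721}·d^3_{0,0}(2.6388)·e^{-i·0·2.7712}. Compute d first:
Half-angle: c=0.248757, s=0.968566. N=√(6·6·6·6)=36.000000
Admissible k: 0..3 (factorial args all ≥0)
  k=0: (−1)^0·36.0000/(36)·0.2488^6·0.9686^0 = +0.000237
  k=1: (−1)^1·36.0000/(4)·0.2488^4·0.9686^2 = -0.032330
  k=2: (−1)^2·36.0000/(4)·0.2488^2·0.9686^4 = +0.490127
  k=3: (−1)^3·36.0000/(36)·0.2488^0·0.9686^6 = -0.825611
d^3_{0,0}(2.6388) = +0.000237 -0.032330 +0.490127 -0.825611 = -0.367576
D = (+1.000000+0.000000i)·(-0.367576)·(+1.000000+0.000000i) = -0.367576+0.000000i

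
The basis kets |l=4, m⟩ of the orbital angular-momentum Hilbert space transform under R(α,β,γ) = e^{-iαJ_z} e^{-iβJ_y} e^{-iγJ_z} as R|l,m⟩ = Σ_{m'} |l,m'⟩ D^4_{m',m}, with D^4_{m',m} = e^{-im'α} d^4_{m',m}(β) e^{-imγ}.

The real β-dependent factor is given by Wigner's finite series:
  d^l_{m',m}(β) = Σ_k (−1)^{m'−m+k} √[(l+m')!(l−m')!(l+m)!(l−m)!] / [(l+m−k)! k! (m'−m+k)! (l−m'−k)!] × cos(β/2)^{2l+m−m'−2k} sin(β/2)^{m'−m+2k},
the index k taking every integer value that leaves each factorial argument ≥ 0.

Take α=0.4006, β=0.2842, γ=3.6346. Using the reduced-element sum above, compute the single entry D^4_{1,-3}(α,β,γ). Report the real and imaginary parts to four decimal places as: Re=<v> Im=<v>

Re=-0.0024 Im=-0.0044

D^4_{1,-3}(0.4006,0.2842,3.6346) = e^{-i·1·0.4006}·d^4_{1,-3}(0.2842)·e^{-i·-3·3.6346}. Compute d first:
Half-angle: c=0.989921, s=0.141622. N=√(120·6·1·5040)=1904.940944
Admissible k: 0..1 (factorial args all ≥0)
  k=0: (−1)^4·1904.9409/(144)·0.9899^4·0.1416^4 = +0.005110
  k=1: (−1)^5·1904.9409/(240)·0.9899^2·0.1416^6 = -0.000063
d^4_{1,-3}(0.2842) = +0.005110 -0.000063 = +0.005048
Phases: e^{-i·(1)·0.4006}=+0.920827-0.389971i, e^{-i·(-3)·3.6346}=-0.091646-0.995792i ⇒ D=-0.002386-0.004448i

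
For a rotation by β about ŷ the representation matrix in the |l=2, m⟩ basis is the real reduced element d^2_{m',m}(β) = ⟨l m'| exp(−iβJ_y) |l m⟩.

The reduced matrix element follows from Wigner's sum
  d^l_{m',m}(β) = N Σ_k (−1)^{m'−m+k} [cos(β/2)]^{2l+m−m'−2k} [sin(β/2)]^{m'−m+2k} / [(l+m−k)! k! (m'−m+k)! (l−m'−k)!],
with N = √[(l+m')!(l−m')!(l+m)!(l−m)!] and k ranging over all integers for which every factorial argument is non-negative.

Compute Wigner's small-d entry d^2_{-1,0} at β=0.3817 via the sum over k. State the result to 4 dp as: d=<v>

d=0.4234

d^2_{-1,0}(β=0.3817) via Wigner's sum:
With c≡cos(β/2)=0.981843 and s≡sin(β/2)=0.189694, N=[1·6·2·2]^{1/2}=4.898979
k∈{1,2} keeps every argument non-negative
  k=1: (−1)^0·4.8990/(2)·0.9818^3·0.1897^1 = +0.439800
  k=2: (−1)^1·4.8990/(2)·0.9818^1·0.1897^3 = -0.016416
d^2_{-1,0}(0.3817) = +0.439800 -0.016416 = +0.423383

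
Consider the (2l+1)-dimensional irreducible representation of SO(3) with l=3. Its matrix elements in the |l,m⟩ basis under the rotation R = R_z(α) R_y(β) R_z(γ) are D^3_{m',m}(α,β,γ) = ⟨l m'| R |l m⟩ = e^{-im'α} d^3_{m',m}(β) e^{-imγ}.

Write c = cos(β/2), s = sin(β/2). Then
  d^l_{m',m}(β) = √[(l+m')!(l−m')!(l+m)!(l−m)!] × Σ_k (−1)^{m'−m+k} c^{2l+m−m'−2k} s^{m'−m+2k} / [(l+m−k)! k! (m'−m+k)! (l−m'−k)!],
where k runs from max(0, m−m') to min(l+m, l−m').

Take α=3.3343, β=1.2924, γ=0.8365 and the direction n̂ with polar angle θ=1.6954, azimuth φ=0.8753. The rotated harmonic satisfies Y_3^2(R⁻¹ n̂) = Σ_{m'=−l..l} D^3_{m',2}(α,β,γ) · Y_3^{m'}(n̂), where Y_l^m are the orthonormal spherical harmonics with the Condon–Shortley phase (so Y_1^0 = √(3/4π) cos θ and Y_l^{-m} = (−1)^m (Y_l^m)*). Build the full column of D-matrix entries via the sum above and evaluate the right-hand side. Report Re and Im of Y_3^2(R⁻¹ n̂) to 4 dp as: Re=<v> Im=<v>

Need the full column D^3_{m',2} for m'=−3..3 at α=3.3343, β=1.2924, γ=0.8365.
cos(β/2)=0.798378, sin(β/2)=0.602157
d^3_{-3,2}: single k=5 term ⇒ +0.154822;  D = -0.070932+0.137617i
d^3_{-2,2}: k∈[4..5] ⇒ +0.419011 -0.047671 = +0.371340;  D = +0.103767-0.356547i
d^3_{-1,2}: k∈[3..4] ⇒ +0.702723 -0.199874 = +0.502849;  D = -0.045448+0.500791i
d^3_{0,2}: k∈[2..3] ⇒ +0.806889 -0.459004 = +0.347885;  D = -0.035493-0.346070i
d^3_{1,2}: k∈[1..2] ⇒ +0.617663 -0.702723 = -0.085060;  D = -0.024723-0.081388i
d^3_{2,2}: k∈[0..1] ⇒ +0.258971 -0.736585 = -0.477615;  D = +0.223774+0.421949i
d^3_{3,2}: single k=0 term ⇒ -0.478440;  D = -0.300961-0.371924i
Y_3^{m'}(θ=1.6954,φ=0.8753) and Σ D·Y over m':
  (-0.0709+0.1376i)·(-0.3546-0.2010i)  (+0.1038-0.3565i)·(+0.0224+0.1230i)  (-0.0454+0.5008i)·(-0.1896+0.2272i)  (-0.0355-0.3461i)·(+0.1356+0.0000i)  (-0.0247-0.0814i)·(+0.1896+0.2272i)  (+0.2238+0.4219i)·(+0.0224-0.1230i)  (-0.3010-0.3719i)·(+0.3546-0.2010i)
Y_3^2(R⁻¹ n̂) = -0.121715-0.292468i

Re=-0.1217 Im=-0.2925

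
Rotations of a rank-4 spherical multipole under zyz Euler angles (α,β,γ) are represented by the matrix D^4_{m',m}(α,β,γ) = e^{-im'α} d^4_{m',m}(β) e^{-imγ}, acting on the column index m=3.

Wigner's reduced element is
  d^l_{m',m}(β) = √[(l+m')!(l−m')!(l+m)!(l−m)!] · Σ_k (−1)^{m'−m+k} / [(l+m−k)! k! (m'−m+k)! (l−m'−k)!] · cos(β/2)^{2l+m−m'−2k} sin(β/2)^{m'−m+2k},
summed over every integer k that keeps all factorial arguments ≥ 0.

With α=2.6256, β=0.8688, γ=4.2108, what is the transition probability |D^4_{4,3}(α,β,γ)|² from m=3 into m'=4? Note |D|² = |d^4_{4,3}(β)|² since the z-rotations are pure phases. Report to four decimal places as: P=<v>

Split into d^4_{4,3}(β=0.8688) × two z-phases.
Half-angle: c=0.907123, s=0.420866. N=√(40320·1·5040·1)=14255.272709
k: max(0,(3)−(4))=0 … min(4+(3),4−(4))=0
  k=0: (−1)^1·14255.2727/(5040)·0.9071^7·0.4209^1 = -0.601660
d^4_{4,3}(0.8688) = -0.601660
|D^4_{4,3}|² = |d^4_{4,3}(β)|² = (-0.601660)² = 0.361995 (the z-rotation phases have unit modulus)

P=0.3620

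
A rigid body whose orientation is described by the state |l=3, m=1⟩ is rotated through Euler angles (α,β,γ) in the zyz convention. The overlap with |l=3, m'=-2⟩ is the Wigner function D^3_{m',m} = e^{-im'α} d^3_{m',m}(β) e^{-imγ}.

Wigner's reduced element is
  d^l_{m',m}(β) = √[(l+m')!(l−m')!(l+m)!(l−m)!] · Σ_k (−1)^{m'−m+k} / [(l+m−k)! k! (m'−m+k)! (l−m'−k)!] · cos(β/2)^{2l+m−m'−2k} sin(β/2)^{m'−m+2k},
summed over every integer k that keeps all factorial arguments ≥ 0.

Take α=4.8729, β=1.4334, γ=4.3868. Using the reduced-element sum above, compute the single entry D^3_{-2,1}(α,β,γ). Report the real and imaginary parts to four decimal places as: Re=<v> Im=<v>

Split into d^3_{-2,1}(β=1.4334) × two z-phases.
With c≡cos(β/2)=0.753978 and s≡sin(β/2)=0.656900, N=[1·120·24·2]^{1/2}=75.894664
The bounds max(0,m−m')=3 and min(l+m,l−m')=4 give 2 terms
  k=3: (−1)^0·75.8947/(12)·0.7540^3·0.6569^3 = +0.768428
  k=4: (−1)^1·75.8947/(24)·0.7540^1·0.6569^5 = -0.291645
d^3_{-2,1}(1.4334) = +0.768428 -0.291645 = +0.476783
Phases: e^{-i·(-2)·4.8729}=-0.948913-0.315537i, e^{-i·(1)·4.3868}=-0.319867+0.947462i ⇒ D=+0.287255-0.380535i

Re=0.2873 Im=-0.3805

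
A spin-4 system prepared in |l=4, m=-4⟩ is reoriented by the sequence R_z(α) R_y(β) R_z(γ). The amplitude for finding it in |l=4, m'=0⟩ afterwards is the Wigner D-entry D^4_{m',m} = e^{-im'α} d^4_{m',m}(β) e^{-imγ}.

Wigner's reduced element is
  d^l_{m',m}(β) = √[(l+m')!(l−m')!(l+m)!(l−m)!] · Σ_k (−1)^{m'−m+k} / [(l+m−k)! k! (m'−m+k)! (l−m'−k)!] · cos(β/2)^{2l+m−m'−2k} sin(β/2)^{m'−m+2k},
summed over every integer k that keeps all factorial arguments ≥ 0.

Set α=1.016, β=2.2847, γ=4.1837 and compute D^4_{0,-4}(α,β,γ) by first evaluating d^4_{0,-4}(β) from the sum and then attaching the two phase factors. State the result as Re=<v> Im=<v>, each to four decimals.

Re=-0.0883 Im=-0.1460

D^4_{0,-4}(1.016,2.2847,4.1837) = e^{-i·0·1.016}·d^4_{0,-4}(2.2847)·e^{-i·-4·4.1837}. Compute d first:
With c≡cos(β/2)=0.415458 and s≡sin(β/2)=0.909612, N=[24·24·1·40320]^{1/2}=4819.161753
Admissible k: 0..0 (factorial args all ≥0)
  k=0: (−1)^4·4819.1618/(576)·0.4155^4·0.9096^4 = +0.170641
d^4_{0,-4}(2.2847) = +0.170641
D = (+1.000000+0.000000i)·(+0.170641)·(-0.517528-0.855666i) = -0.088311-0.146012i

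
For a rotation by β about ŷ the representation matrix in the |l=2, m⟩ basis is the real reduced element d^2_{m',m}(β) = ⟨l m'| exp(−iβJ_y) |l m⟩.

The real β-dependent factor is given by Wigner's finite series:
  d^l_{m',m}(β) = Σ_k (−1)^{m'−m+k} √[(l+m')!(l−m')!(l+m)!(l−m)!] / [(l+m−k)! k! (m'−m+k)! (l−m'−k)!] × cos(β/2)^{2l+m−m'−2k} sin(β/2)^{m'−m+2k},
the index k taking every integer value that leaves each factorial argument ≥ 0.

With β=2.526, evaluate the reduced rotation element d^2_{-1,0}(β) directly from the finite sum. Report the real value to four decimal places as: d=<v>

d^2_{-1,0}(β=2.526) via Wigner's sum:
Half-angle: c=0.302959, s=0.953004. N=√(1·6·2·2)=4.898979
The bounds max(0,m−m')=1 and min(l+m,l−m')=2 give 2 terms
  k=1: (−1)^0·4.8990/(2)·0.3030^3·0.9530^1 = +0.064912
  k=2: (−1)^1·4.8990/(2)·0.3030^1·0.9530^3 = -0.642308
d^2_{-1,0}(2.526) = +0.064912 -0.642308 = -0.577396

d=-0.5774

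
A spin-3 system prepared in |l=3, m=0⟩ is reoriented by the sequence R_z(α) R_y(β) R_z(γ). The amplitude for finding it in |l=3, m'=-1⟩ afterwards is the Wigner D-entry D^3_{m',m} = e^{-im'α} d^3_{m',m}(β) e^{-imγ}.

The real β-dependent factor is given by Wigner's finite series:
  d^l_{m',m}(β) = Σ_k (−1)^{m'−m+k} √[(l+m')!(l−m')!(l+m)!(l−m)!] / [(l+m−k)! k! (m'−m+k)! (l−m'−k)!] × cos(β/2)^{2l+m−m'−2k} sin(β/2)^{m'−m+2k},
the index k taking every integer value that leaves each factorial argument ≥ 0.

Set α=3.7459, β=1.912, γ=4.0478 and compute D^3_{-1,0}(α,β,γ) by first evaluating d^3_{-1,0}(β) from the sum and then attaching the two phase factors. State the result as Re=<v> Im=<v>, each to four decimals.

First d^3_{-1,0}(β=1.912), then the phase factors e^{-i(-1)α} and e^{-i(0)γ}:
Half-angle: c=0.576792, s=0.816891. N=√(2·24·6·6)=41.569219
k∈{1,2,3} keeps every argument non-negative
  k=1: (−1)^0·41.5692/(12)·0.5768^5·0.8169^1 = +0.180656
  k=2: (−1)^1·41.5692/(4)·0.5768^3·0.8169^3 = -1.087082
  k=3: (−1)^2·41.5692/(12)·0.5768^1·0.8169^5 = +0.726826
d^3_{-1,0}(1.912) = +0.180656 -1.087082 +0.726826 = -0.179600
Phases: e^{-i·(-1)·3.7459}=-0.822896-0.568192i, e^{-i·(0)·4.0478}=+1.000000+0.000000i ⇒ D=+0.147792+0.102047i

Re=0.1478 Im=0.1020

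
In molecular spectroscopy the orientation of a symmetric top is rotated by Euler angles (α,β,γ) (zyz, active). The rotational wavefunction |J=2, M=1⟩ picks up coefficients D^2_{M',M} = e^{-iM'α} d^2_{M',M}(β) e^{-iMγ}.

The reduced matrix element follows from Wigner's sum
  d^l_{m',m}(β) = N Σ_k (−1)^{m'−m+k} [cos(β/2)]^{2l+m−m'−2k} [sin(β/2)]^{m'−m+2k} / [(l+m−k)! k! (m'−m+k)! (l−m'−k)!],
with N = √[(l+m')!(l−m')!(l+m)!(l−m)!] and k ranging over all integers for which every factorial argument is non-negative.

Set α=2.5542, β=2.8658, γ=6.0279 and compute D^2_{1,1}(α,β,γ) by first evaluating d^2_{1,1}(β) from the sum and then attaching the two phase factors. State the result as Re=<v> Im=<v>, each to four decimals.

Re=0.0368 Im=0.0412

D^2_{1,1}(2.5542,2.8658,6.0279) = e^{-i·1·2.5542}·d^2_{1,1}(2.8658)·e^{-i·1·6.0279}. Compute d first:
Half-angle: c=0.137460, s=0.990507. N=√(6·1·6·1)=6.000000
k∈{0,1} keeps every argument non-negative
  k=0: (−1)^0·6.0000/(6)·0.1375^4·0.9905^0 = +0.000357
  k=1: (−1)^1·6.0000/(2)·0.1375^2·0.9905^2 = -0.055614
d^2_{1,1}(2.8658) = +0.000357 -0.055614 = -0.055257
Phases: e^{-i·(1)·2.5542}=-0.832388-0.554193i, e^{-i·(1)·6.0279}=+0.967591+0.252521i ⇒ D=+0.036772+0.041246i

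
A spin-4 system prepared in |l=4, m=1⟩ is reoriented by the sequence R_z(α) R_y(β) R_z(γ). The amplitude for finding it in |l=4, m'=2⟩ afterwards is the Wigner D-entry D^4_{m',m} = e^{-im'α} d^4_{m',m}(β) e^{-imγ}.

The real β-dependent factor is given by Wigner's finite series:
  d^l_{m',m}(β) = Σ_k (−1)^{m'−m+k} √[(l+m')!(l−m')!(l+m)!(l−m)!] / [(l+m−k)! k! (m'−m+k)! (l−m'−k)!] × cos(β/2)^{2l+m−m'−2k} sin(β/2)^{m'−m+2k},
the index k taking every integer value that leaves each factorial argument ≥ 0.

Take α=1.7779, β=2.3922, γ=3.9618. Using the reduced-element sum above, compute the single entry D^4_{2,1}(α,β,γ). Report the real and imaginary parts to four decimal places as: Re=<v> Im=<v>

Re=-0.1238 Im=0.3541

First d^4_{2,1}(β=2.3922), then the phase factors e^{-i(2)α} and e^{-i(1)γ}:
Half-angle: c=0.365990, s=0.930619. N=√(720·2·120·6)=1018.233765
k∈{0,1,2} keeps every argument non-negative
  k=0: (−1)^1·1018.2338/(240)·0.3660^7·0.9306^1 = -0.003473
  k=1: (−1)^2·1018.2338/(48)·0.3660^5·0.9306^3 = +0.112271
  k=2: (−1)^3·1018.2338/(72)·0.3660^3·0.9306^5 = -0.483929
d^4_{2,1}(2.3922) = -0.003473 +0.112271 -0.483929 = -0.375131
Phases: e^{-i·(2)·1.7779}=-0.915436+0.402464i, e^{-i·(1)·3.9618}=-0.682070+0.731287i ⇒ D=-0.123821+0.354107i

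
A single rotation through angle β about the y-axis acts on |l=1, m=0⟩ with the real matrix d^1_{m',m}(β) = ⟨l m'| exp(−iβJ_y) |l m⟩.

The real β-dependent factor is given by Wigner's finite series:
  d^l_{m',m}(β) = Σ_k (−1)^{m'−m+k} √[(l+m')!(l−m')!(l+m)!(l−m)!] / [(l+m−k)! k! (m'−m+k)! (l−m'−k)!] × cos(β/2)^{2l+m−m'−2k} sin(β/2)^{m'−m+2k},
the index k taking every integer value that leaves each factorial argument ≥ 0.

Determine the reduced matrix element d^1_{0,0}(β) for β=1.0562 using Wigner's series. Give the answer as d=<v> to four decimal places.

d=0.4922

d^1_{0,0}(β=1.0562) via Wigner's sum:
With c≡cos(β/2)=0.863766 and s≡sin(β/2)=0.503893, N=[1·1·1·1]^{1/2}=1.000000
Admissible k: 0..1 (factorial args all ≥0)
  k=0: (−1)^0·1.0000/(1)·0.8638^2·0.5039^0 = +0.746092
  k=1: (−1)^1·1.0000/(1)·0.8638^0·0.5039^2 = -0.253908
d^1_{0,0}(1.0562) = +0.746092 -0.253908 = +0.492183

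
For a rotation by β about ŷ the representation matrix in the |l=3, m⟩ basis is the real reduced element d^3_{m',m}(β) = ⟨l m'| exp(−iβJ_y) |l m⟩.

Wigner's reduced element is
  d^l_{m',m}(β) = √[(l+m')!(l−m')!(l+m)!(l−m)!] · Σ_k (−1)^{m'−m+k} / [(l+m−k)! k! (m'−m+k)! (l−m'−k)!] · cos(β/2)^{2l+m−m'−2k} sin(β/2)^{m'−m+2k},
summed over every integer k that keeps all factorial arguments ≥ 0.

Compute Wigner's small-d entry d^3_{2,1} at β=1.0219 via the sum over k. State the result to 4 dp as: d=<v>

d^3_{2,1}(β=1.0219) via Wigner's sum:
With c≡cos(β/2)=0.872280 and s≡sin(β/2)=0.489006, N=[120·1·24·2]^{1/2}=75.894664
k∈{0,1} keeps every argument non-negative
  k=0: (−1)^1·75.8947/(24)·0.8723^5·0.4890^1 = -0.780899
  k=1: (−1)^2·75.8947/(12)·0.8723^3·0.4890^3 = +0.490841
d^3_{2,1}(1.0219) = -0.780899 +0.490841 = -0.290057

d=-0.2901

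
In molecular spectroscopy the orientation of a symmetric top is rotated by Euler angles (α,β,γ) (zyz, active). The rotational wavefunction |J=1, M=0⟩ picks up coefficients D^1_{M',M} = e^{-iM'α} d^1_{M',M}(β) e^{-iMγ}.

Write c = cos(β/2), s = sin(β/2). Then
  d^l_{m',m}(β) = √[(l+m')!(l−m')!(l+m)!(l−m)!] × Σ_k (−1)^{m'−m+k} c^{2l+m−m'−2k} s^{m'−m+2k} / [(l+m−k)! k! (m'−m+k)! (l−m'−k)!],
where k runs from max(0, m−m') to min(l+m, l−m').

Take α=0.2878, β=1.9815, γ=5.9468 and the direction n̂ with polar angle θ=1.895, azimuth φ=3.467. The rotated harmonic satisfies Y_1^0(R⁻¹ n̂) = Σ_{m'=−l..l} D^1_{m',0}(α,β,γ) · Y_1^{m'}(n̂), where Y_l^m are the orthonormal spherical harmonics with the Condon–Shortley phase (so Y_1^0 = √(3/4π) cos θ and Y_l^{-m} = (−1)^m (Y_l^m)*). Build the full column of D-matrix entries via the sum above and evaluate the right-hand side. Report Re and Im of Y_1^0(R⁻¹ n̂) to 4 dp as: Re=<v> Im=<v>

Re=-0.3622 Im=0.0000

Need the full column D^1_{m',0} for m'=−1..1 at α=0.2878, β=1.9815, γ=5.9468.
cos(β/2)=0.548063, sin(β/2)=0.836437
d^1_{-1,0}: single k=1 term ⇒ +0.648304;  D = +0.621640+0.184017i
d^1_{0,0}: k∈[0..1] ⇒ +0.300373 -0.699627 = -0.399255;  D = -0.399255+0.000000i
d^1_{1,0}: single k=0 term ⇒ -0.648304;  D = -0.621640+0.184017i
Y_1^{m'}(θ=1.895,φ=3.467) and Σ D·Y over m':
  (+0.6216+0.1840i)·(-0.3103+0.1047i)  (-0.3993+0.0000i)·(-0.1556+0.0000i)  (-0.6216+0.1840i)·(+0.3103+0.1047i)
Y_1^0(R⁻¹ n̂) = -0.362190+0.000000i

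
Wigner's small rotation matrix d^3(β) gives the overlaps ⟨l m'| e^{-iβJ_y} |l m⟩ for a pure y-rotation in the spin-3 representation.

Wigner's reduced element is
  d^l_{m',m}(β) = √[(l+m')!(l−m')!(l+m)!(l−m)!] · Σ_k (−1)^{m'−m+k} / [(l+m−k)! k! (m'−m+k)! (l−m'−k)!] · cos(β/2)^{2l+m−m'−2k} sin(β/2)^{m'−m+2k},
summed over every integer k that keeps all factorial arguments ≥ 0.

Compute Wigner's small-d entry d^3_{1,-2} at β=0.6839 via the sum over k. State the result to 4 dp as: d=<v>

d^3_{1,-2}(β=0.6839) via Wigner's sum:
Half-angle: c=0.942103, s=0.335325. N=√(24·2·1·120)=75.894664
Admissible k: 0..1 (factorial args all ≥0)
  k=0: (−1)^3·75.8947/(12)·0.9421^3·0.3353^3 = -0.199398
  k=1: (−1)^4·75.8947/(24)·0.9421^1·0.3353^5 = +0.012631
d^3_{1,-2}(0.6839) = -0.199398 +0.012631 = -0.186768

d=-0.1868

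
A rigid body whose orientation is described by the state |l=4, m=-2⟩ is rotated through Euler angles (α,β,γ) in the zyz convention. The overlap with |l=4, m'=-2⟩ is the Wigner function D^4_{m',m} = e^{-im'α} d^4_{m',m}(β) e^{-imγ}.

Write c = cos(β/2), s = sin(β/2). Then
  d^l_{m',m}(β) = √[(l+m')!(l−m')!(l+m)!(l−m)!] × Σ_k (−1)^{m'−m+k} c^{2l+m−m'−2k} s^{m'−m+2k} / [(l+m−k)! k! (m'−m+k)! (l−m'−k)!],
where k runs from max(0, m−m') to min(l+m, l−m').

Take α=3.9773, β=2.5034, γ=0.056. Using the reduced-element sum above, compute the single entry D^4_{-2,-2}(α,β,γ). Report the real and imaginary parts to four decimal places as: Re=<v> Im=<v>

First d^4_{-2,-2}(β=2.5034), then the phase factors e^{-i(-2)α} and e^{-i(-2)γ}:
With c≡cos(β/2)=0.313709 and s≡sin(β/2)=0.949519, N=[2·720·2·720]^{1/2}=1440.000000
k: max(0,(-2)−(-2))=0 … min(4+(-2),4−(-2))=2
  k=0: (−1)^0·1440.0000/(1440)·0.3137^8·0.9495^0 = +0.000094
  k=1: (−1)^1·1440.0000/(120)·0.3137^6·0.9495^2 = -0.010312
  k=2: (−1)^2·1440.0000/(96)·0.3137^4·0.9495^4 = +0.118090
d^4_{-2,-2}(2.5034) = +0.000094 -0.010312 +0.118090 = +0.107871
Phases: e^{-i·(-2)·3.9773}=-0.100449+0.994942i, e^{-i·(-2)·0.056}=+0.993735+0.111766i ⇒ D=-0.022763+0.105442i

Re=-0.0228 Im=0.1054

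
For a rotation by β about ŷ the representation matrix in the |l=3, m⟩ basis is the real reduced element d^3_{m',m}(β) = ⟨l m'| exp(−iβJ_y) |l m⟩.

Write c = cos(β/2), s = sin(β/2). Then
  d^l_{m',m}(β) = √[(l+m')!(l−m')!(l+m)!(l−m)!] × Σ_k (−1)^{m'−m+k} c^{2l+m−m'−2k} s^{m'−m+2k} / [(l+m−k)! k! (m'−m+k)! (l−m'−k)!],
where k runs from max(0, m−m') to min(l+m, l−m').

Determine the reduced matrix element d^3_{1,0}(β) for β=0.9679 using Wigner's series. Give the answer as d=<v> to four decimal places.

d=-0.2167

d^3_{1,0}(β=0.9679) via Wigner's sum:
With c≡cos(β/2)=0.885164 and s≡sin(β/2)=0.465279, N=[24·2·6·6]^{1/2}=41.569219
k: max(0,(0)−(1))=0 … min(3+(0),3−(1))=2
  k=0: (−1)^1·41.5692/(12)·0.8852^5·0.4653^1 = -0.875836
  k=1: (−1)^2·41.5692/(4)·0.8852^3·0.4653^3 = +0.725979
  k=2: (−1)^3·41.5692/(12)·0.8852^1·0.4653^5 = -0.066862
d^3_{1,0}(0.9679) = -0.875836 +0.725979 -0.066862 = -0.216720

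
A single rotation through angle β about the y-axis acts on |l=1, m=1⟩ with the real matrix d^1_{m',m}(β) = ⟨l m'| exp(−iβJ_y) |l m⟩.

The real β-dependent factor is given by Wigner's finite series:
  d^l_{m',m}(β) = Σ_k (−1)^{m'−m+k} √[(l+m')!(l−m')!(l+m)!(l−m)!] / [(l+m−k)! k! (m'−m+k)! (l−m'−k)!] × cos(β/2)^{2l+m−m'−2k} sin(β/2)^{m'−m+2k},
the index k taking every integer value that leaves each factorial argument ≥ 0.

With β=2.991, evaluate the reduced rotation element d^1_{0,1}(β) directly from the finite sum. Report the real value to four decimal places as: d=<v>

d=0.1061

d^1_{0,1}(β=2.991) via Wigner's sum:
Half-angle: c=0.075225, s=0.997167. N=√(1·1·2·1)=1.414214
k∈{1} keeps every argument non-negative
  k=1: (−1)^0·1.4142/(1)·0.0752^1·0.9972^1 = +0.106083
d^1_{0,1}(2.991) = +0.106083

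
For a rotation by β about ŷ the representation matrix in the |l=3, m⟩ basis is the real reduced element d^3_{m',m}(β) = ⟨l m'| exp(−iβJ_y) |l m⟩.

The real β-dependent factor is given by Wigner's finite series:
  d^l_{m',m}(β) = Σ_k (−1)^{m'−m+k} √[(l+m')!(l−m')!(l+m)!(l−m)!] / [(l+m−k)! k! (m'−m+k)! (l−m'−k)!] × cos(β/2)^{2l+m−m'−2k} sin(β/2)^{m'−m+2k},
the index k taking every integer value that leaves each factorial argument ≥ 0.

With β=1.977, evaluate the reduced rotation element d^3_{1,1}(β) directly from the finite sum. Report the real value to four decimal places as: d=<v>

d=0.4002

d^3_{1,1}(β=1.977) via Wigner's sum:
With c≡cos(β/2)=0.549943 and s≡sin(β/2)=0.835202, N=[24·2·24·2]^{1/2}=48.000000
The bounds max(0,m−m')=0 and min(l+m,l−m')=2 give 3 terms
  k=0: (−1)^0·48.0000/(48)·0.5499^6·0.8352^0 = +0.027664
  k=1: (−1)^1·48.0000/(6)·0.5499^4·0.8352^2 = -0.510440
  k=2: (−1)^2·48.0000/(8)·0.5499^2·0.8352^4 = +0.882985
d^3_{1,1}(1.977) = +0.027664 -0.510440 +0.882985 = +0.400208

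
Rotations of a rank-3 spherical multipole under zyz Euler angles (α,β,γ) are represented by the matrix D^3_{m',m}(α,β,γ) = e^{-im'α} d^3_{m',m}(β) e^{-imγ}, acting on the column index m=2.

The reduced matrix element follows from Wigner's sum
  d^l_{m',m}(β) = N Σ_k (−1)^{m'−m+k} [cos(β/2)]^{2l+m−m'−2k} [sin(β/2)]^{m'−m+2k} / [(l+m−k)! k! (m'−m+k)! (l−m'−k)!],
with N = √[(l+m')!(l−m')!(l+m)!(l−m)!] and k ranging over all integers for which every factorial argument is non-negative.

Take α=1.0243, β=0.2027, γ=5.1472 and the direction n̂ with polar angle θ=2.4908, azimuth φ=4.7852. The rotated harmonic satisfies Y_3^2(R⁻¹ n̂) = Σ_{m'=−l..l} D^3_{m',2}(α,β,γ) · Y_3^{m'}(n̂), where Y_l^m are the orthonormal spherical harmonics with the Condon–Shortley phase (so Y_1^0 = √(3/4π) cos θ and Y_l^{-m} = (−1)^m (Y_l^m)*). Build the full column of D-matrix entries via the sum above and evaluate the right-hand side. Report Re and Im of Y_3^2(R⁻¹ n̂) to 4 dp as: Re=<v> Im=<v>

Re=0.1447 Im=0.1449

Need the full column D^3_{m',2} for m'=−3..3 at α=1.0243, β=0.2027, γ=5.1472.
cos(β/2)=0.994868, sin(β/2)=0.101177
d^3_{-3,2}: single k=5 term ⇒ +0.000026;  D = +0.000015-0.000021i
d^3_{-2,2}: k∈[4..5] ⇒ +0.000519 -0.000001 = +0.000518;  D = -0.000198-0.000478i
d^3_{-1,2}: k∈[3..4] ⇒ +0.006450 -0.000033 = +0.006417;  D = -0.006340-0.000989i
d^3_{0,2}: k∈[2..3] ⇒ +0.054927 -0.000568 = +0.054359;  D = -0.035068+0.041535i
d^3_{1,2}: k∈[1..2] ⇒ +0.311823 -0.006450 = +0.305373;  D = +0.096966+0.289569i
d^3_{2,2}: k∈[0..1] ⇒ +0.969603 -0.050141 = +0.919462;  D = +0.896619+0.203677i
d^3_{3,2}: single k=0 term ⇒ -0.241537;  D = -0.168119+0.173424i
Y_3^{m'}(θ=2.4908,φ=4.7852) and Σ D·Y over m':
  (+0.0000-0.0000i)·(-0.0201-0.0906i)  (-0.0002-0.0005i)·(+0.2953-0.0433i)  (-0.0063-0.0010i)·(+0.0308+0.4227i)  (-0.0351+0.0415i)·(-0.0490+0.0000i)  (+0.0970+0.2896i)·(-0.0308+0.4227i)  (+0.8966+0.2037i)·(+0.2953+0.0433i)  (-0.1681+0.1734i)·(+0.0201-0.0906i)
Y_3^2(R⁻¹ n̂) = +0.144696+0.144860i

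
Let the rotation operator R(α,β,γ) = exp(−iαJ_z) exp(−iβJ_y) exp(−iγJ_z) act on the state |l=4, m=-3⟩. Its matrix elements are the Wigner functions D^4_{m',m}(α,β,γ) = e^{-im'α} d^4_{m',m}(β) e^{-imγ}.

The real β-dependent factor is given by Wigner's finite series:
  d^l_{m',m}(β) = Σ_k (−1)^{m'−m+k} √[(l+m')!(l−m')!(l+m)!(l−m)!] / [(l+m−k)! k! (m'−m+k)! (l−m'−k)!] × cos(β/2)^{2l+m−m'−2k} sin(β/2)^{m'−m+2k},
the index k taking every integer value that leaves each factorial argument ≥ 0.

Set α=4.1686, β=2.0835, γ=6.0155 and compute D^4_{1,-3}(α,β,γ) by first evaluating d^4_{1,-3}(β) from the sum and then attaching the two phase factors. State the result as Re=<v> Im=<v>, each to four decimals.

Re=-0.0923 Im=-0.3481

D^4_{1,-3}(4.1686,2.0835,6.0155) = e^{-i·1·4.1686}·d^4_{1,-3}(2.0835)·e^{-i·-3·6.0155}. Compute d first:
c=cos(2.0835/2)=0.504710, s=sin(2.0835/2)=0.863289; N=√[120·6·1·5040]=1904.940944
k∈{0,1} keeps every argument non-negative
  k=0: (−1)^4·1904.9409/(144)·0.5047^4·0.8633^4 = +0.476773
  k=1: (−1)^5·1904.9409/(240)·0.5047^2·0.8633^6 = -0.836934
d^4_{1,-3}(2.0835) = +0.476773 -0.836934 = -0.360161
Phases: e^{-i·(1)·4.1686}=-0.517382+0.855754i, e^{-i·(-3)·6.0155}=+0.694511-0.719482i ⇒ D=-0.092335-0.348123i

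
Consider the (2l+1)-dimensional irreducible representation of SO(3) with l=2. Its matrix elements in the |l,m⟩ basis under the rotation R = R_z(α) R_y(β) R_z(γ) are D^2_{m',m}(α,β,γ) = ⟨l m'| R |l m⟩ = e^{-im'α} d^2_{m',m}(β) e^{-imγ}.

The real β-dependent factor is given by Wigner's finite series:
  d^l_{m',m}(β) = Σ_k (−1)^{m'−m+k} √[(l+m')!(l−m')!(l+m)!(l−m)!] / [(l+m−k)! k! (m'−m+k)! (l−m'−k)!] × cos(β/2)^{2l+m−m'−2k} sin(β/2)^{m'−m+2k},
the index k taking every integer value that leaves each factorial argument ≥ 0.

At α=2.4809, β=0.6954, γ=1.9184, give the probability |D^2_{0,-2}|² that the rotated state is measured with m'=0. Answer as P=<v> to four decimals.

Split into d^2_{0,-2}(β=0.6954) × two z-phases.
With c≡cos(β/2)=0.940159 and s≡sin(β/2)=0.340736, N=[2·2·1·24]^{1/2}=9.797959
k∈{0} keeps every argument non-negative
  k=0: (−1)^2·9.7980/(4)·0.9402^2·0.3407^2 = +0.251371
d^2_{0,-2}(0.6954) = +0.251371
|D^2_{0,-2}|² = |d^2_{0,-2}(β)|² = (+0.251371)² = 0.063187 (the z-rotation phases have unit modulus)

P=0.0632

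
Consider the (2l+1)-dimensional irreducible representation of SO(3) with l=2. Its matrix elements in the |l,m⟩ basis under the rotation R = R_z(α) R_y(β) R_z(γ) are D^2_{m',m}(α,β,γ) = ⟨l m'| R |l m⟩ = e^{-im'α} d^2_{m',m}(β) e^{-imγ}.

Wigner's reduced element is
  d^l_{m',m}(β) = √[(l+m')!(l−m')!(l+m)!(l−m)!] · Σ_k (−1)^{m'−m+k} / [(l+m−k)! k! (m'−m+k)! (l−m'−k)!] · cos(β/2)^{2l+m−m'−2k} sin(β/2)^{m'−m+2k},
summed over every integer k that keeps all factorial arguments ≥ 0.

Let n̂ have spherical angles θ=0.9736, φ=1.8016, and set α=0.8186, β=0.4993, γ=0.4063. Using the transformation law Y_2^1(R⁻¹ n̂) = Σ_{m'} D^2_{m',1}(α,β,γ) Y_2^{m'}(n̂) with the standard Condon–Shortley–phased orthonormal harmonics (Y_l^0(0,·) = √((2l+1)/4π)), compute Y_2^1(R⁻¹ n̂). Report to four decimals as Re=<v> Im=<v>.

Re=-0.2173 Im=-0.3193

Need the full column D^2_{m',1} for m'=−2..2 at α=0.8186, β=0.4993, γ=0.4063.
cos(β/2)=0.968999, sin(β/2)=0.247065
d^2_{-2,1}: single k=3 term ⇒ +0.029227;  D = +0.009744+0.027555i
d^2_{-1,1}: k∈[2..3] ⇒ +0.171945 -0.003726 = +0.168219;  D = +0.154123+0.067408i
d^2_{0,1}: k∈[1..2] ⇒ +0.550626 -0.035796 = +0.514830;  D = +0.472917-0.203468i
d^2_{1,1}: k∈[0..1] ⇒ +0.881644 -0.171945 = +0.709699;  D = +0.240616-0.667665i
d^2_{2,1}: single k=0 term ⇒ -0.449584;  D = +0.204693+0.400283i
Y_2^{m'}(θ=0.9736,φ=1.8016) and Σ D·Y over m':
  (+0.0097+0.0276i)·(-0.2365+0.1176i)  (+0.1541+0.0674i)·(-0.0822-0.3497i)  (+0.4729-0.2035i)·(-0.0162+0.0000i)  (+0.2406-0.6677i)·(+0.0822-0.3497i)  (+0.2047+0.4003i)·(-0.2365-0.1176i)
Y_2^1(R⁻¹ n̂) = -0.217331-0.319265i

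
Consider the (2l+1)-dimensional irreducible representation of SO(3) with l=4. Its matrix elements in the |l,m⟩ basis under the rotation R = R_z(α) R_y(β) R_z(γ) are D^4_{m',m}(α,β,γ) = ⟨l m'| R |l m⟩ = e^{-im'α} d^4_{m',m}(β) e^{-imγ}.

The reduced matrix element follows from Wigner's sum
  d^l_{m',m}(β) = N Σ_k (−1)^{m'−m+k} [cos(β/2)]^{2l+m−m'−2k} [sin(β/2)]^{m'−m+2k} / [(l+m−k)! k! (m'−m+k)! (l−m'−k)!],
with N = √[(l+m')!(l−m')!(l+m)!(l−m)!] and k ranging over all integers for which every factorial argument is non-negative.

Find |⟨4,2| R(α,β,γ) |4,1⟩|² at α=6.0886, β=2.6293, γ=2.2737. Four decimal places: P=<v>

P=0.0306

Split into d^4_{2,1}(β=2.6293) × two z-phases.
c=cos(2.6293/2)=0.253355, s=sin(2.6293/2)=0.967374; N=√[720·2·120·6]=1018.233765
The bounds max(0,m−m')=0 and min(l+m,l−m')=2 give 3 terms
  k=0: (−1)^1·1018.2338/(240)·0.2534^7·0.9674^1 = -0.000275
  k=1: (−1)^2·1018.2338/(48)·0.2534^5·0.9674^3 = +0.020046
  k=2: (−1)^3·1018.2338/(72)·0.2534^3·0.9674^5 = -0.194837
d^4_{2,1}(2.6293) = -0.000275 +0.020046 -0.194837 = -0.175066
|D^4_{2,1}|² = |d^4_{2,1}(β)|² = (-0.175066)² = 0.030648 (the z-rotation phases have unit modulus)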